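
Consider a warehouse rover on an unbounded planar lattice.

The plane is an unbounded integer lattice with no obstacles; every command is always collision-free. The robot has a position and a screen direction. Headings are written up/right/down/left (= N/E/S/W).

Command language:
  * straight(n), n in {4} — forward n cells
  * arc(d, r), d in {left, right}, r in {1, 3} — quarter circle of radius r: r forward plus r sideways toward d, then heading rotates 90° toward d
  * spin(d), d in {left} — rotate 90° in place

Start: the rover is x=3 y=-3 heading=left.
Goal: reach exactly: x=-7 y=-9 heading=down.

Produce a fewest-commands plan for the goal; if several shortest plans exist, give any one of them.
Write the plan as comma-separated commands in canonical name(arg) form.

initial: x=3 y=-3 heading=left
t=1 straight(4) ⇒ x=-1 y=-3 heading=left
t=2 arc(left, 3) ⇒ x=-4 y=-6 heading=down
t=3 arc(right, 3) ⇒ x=-7 y=-9 heading=left
t=4 spin(left) ⇒ x=-7 y=-9 heading=down
nothing shorter than 4 reaches the goal.

straight(4), arc(left, 3), arc(right, 3), spin(left)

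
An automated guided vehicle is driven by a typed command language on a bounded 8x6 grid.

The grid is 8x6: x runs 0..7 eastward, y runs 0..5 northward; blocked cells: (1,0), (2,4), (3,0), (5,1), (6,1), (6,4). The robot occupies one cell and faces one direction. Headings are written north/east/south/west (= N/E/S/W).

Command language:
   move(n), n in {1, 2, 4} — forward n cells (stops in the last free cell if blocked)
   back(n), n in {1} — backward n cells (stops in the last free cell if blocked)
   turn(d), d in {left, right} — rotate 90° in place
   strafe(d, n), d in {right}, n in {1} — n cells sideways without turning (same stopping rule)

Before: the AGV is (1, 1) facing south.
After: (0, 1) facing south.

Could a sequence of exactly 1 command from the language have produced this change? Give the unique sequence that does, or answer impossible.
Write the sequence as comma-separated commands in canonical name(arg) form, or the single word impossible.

key: heading stays S — the single command does not turn
from: (1, 1) facing south
t=1 strafe(right, 1) ⇒ (0, 1) facing south
uniquely the one of 7 1-step routes that fits.

strafe(right, 1)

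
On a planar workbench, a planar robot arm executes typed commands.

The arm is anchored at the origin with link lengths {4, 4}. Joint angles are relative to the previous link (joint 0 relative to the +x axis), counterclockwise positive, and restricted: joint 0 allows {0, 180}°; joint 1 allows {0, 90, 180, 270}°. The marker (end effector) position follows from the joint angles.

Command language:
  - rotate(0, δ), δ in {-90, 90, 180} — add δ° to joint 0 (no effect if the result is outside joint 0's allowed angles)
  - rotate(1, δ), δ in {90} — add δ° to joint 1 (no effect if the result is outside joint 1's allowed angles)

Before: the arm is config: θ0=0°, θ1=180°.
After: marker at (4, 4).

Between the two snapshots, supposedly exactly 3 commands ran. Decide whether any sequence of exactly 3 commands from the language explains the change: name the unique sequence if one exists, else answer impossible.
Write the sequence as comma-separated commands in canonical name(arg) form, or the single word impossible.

rotate(1, 90), rotate(1, 90), rotate(1, 90)

initial: config: θ0=0°, θ1=180°
[1] after rotate(1, 90): config: θ0=0°, θ1=270°
[2] after rotate(1, 90): config: θ0=0°, θ1=0°
[3] after rotate(1, 90): config: θ0=0°, θ1=90°
uniquely the one of 64 3-step routes that fits.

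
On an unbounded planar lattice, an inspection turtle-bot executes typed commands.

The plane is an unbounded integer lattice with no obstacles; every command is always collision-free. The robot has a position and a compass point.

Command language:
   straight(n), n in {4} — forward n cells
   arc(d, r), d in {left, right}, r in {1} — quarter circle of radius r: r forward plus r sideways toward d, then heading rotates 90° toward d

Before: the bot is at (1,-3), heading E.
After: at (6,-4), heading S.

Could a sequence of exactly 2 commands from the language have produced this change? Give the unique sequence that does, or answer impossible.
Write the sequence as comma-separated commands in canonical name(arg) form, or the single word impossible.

straight(4), arc(right, 1)

key: position moved to (6,-4) AND the heading swung to S — translation plus rotation needed
initial: at (1,-3), heading E
[1] after straight(4): at (5,-3), heading E
[2] after arc(right, 1): at (6,-4), heading S
all 9 alternatives checked — unique.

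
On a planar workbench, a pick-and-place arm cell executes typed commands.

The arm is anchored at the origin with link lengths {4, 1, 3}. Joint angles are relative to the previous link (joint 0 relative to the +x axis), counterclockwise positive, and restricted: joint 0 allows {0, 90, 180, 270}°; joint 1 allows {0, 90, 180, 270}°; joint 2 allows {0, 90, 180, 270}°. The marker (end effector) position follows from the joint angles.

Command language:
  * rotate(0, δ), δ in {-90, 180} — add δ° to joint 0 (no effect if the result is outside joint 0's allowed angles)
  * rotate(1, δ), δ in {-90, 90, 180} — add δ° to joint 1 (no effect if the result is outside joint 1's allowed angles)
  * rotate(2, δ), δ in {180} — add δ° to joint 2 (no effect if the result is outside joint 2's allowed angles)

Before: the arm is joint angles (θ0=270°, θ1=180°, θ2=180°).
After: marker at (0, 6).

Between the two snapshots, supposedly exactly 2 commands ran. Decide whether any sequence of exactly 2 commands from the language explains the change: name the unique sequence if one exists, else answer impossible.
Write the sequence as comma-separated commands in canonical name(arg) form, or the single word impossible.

initial: joint angles (θ0=270°, θ1=180°, θ2=180°)
step 1 (rotate(0, -90)): joint angles (θ0=180°, θ1=180°, θ2=180°)
step 2 (rotate(0, -90)): joint angles (θ0=90°, θ1=180°, θ2=180°)
uniquely the one of 36 2-step routes that fits.

rotate(0, -90), rotate(0, -90)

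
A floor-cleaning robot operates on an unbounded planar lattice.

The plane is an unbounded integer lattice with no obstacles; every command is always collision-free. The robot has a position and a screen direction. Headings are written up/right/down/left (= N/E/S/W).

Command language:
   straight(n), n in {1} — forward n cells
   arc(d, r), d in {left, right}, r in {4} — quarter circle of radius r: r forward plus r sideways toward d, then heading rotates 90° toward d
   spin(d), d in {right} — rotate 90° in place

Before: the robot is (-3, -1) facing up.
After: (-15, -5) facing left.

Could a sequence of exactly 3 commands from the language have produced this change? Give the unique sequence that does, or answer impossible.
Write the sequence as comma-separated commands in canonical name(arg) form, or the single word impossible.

arc(left, 4), arc(left, 4), arc(right, 4)

key: order matters: swapping arc(left, 4) and arc(right, 4) lands elsewhere
from: (-3, -1) facing up
[1] after arc(left, 4): (-7, 3) facing left
[2] after arc(left, 4): (-11, -1) facing down
[3] after arc(right, 4): (-15, -5) facing left
uniquely the one of 64 3-step routes that fits.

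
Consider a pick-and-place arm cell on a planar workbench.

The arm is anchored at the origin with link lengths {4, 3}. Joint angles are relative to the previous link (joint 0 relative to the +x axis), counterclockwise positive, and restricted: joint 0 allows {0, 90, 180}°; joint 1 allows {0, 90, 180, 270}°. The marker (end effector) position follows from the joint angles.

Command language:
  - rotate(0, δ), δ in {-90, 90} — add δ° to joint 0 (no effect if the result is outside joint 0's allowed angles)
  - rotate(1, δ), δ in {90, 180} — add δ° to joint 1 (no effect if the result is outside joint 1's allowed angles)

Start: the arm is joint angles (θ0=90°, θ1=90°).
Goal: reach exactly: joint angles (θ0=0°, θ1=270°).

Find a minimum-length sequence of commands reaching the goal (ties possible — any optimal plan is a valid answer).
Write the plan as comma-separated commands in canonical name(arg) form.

rotate(0, -90), rotate(1, 180)

start: joint angles (θ0=90°, θ1=90°)
1. rotate(0, -90) → joint angles (θ0=0°, θ1=90°)
2. rotate(1, 180) → joint angles (θ0=0°, θ1=270°)
no 1-step plan works, so 2 is optimal.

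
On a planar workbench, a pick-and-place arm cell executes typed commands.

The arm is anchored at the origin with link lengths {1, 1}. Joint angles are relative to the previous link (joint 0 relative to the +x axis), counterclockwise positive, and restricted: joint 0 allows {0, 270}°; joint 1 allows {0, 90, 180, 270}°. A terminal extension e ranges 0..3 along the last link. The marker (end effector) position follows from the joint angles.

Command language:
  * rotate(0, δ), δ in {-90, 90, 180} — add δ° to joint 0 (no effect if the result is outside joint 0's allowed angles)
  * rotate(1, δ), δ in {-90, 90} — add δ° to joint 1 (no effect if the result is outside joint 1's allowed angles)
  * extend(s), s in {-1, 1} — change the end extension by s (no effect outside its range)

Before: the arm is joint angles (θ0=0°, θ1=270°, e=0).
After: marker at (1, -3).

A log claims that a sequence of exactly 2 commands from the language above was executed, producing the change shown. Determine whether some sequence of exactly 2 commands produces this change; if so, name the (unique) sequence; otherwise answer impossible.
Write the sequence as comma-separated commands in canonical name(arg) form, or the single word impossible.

begin: joint angles (θ0=0°, θ1=270°, e=0)
step 1 (extend(1)): joint angles (θ0=0°, θ1=270°, e=1)
step 2 (extend(1)): joint angles (θ0=0°, θ1=270°, e=2)
no rival 2-sequence matches.

extend(1), extend(1)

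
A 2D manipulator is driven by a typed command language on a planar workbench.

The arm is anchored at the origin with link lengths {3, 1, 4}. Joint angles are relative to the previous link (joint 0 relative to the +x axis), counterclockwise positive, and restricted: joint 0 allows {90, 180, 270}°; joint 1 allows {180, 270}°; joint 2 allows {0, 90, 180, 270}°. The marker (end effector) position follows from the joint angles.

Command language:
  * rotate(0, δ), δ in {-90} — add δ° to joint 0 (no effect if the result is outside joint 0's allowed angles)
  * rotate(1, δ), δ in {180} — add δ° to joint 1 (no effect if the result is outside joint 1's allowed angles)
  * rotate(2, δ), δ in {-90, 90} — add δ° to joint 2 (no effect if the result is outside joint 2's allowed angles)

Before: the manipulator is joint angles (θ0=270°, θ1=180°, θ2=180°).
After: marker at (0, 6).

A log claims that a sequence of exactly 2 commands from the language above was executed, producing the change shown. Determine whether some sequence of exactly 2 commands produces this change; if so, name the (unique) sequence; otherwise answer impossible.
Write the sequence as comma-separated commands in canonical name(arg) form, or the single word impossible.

t0: joint angles (θ0=270°, θ1=180°, θ2=180°)
t=1 rotate(0, -90) ⇒ joint angles (θ0=180°, θ1=180°, θ2=180°)
t=2 rotate(0, -90) ⇒ joint angles (θ0=90°, θ1=180°, θ2=180°)
all 16 alternatives checked — unique.

rotate(0, -90), rotate(0, -90)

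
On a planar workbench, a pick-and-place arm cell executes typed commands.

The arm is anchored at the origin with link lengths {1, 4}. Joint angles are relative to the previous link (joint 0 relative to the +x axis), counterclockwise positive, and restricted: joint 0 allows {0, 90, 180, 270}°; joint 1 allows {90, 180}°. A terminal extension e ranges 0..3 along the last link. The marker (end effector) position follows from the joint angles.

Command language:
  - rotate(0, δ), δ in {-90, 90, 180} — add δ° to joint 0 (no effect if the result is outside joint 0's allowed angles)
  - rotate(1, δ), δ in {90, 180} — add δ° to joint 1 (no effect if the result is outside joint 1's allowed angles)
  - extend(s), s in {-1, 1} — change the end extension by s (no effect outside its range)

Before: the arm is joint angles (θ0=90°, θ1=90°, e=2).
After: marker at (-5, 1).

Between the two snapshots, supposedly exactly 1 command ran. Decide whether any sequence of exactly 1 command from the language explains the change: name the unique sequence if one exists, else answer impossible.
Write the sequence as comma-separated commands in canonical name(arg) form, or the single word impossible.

extend(-1)

begin: joint angles (θ0=90°, θ1=90°, e=2)
t=1 extend(-1) ⇒ joint angles (θ0=90°, θ1=90°, e=1)
no other 1-command option fits: unique.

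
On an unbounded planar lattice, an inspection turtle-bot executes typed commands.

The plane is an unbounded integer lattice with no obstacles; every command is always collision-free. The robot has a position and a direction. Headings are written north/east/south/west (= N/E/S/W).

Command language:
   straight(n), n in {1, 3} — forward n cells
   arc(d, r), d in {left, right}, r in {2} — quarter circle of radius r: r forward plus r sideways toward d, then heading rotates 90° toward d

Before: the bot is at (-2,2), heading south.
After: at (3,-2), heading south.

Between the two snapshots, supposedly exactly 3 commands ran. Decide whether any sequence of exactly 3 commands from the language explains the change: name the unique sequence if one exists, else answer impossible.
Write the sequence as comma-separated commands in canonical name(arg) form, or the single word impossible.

key: running arc(right, 2) before arc(left, 2) would end elsewhere — order is forced
t0: at (-2,2), heading south
1. arc(left, 2) → at (0,0), heading east
2. straight(1) → at (1,0), heading east
3. arc(right, 2) → at (3,-2), heading south
no other 3-command option fits: unique.

arc(left, 2), straight(1), arc(right, 2)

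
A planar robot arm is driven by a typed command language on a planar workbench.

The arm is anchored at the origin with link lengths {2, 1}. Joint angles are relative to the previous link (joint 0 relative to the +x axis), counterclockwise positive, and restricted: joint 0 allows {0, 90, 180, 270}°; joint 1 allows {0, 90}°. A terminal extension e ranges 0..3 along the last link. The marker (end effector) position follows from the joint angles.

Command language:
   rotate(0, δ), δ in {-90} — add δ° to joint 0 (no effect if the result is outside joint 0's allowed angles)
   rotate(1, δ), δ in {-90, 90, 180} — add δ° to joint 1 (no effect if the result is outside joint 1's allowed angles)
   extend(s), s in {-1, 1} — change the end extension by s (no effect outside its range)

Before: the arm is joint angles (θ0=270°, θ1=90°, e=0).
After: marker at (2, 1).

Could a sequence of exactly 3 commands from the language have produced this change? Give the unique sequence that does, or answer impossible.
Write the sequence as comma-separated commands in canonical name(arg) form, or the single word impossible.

rotate(0, -90), rotate(0, -90), rotate(0, -90)

begin: joint angles (θ0=270°, θ1=90°, e=0)
step 1 (rotate(0, -90)): joint angles (θ0=180°, θ1=90°, e=0)
step 2 (rotate(0, -90)): joint angles (θ0=90°, θ1=90°, e=0)
step 3 (rotate(0, -90)): joint angles (θ0=0°, θ1=90°, e=0)
no other 3-command option fits: unique.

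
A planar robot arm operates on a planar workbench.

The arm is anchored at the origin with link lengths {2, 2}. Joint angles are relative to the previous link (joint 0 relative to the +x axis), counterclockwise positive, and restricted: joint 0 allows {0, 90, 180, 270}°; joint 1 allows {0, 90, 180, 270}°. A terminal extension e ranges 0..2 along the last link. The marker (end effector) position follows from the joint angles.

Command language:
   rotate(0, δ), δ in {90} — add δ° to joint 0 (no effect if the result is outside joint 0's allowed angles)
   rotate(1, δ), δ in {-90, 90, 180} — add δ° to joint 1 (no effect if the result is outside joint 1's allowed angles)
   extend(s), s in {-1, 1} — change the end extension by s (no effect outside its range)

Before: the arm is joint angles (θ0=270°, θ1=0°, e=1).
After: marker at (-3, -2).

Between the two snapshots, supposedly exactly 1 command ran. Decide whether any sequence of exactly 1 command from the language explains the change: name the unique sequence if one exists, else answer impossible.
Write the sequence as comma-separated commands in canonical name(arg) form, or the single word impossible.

rotate(1, -90)

initial: joint angles (θ0=270°, θ1=0°, e=1)
[1] after rotate(1, -90): joint angles (θ0=270°, θ1=270°, e=1)
no other 1-command option fits: unique.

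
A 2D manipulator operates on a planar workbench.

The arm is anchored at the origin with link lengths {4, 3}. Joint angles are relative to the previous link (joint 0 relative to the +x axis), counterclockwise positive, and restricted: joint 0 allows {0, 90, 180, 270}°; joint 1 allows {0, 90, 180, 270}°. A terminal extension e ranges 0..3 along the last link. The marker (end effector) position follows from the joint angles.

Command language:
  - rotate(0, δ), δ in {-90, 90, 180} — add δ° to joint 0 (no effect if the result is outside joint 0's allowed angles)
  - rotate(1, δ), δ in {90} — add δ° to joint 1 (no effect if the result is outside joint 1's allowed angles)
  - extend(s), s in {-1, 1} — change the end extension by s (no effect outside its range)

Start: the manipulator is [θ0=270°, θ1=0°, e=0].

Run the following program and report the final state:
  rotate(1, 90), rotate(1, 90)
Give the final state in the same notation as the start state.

[θ0=270°, θ1=180°, e=0]

from: [θ0=270°, θ1=0°, e=0]
[1] after rotate(1, 90): [θ0=270°, θ1=90°, e=0]
[2] after rotate(1, 90): [θ0=270°, θ1=180°, e=0]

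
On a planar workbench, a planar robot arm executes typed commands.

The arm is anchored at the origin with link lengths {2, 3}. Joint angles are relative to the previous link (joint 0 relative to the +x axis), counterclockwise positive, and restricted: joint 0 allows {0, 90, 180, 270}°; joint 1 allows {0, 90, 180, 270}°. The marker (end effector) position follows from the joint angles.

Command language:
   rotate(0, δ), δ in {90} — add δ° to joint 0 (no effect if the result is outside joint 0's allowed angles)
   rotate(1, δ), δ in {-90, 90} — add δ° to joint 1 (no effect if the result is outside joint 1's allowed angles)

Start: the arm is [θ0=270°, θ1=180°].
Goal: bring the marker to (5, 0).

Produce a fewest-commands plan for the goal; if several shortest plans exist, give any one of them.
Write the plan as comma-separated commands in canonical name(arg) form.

rotate(1, 90), rotate(1, 90), rotate(0, 90)

start: [θ0=270°, θ1=180°]
t=1 rotate(1, 90) ⇒ [θ0=270°, θ1=270°]
t=2 rotate(1, 90) ⇒ [θ0=270°, θ1=0°]
t=3 rotate(0, 90) ⇒ [θ0=0°, θ1=0°]
no 2-step plan works, so 3 is optimal.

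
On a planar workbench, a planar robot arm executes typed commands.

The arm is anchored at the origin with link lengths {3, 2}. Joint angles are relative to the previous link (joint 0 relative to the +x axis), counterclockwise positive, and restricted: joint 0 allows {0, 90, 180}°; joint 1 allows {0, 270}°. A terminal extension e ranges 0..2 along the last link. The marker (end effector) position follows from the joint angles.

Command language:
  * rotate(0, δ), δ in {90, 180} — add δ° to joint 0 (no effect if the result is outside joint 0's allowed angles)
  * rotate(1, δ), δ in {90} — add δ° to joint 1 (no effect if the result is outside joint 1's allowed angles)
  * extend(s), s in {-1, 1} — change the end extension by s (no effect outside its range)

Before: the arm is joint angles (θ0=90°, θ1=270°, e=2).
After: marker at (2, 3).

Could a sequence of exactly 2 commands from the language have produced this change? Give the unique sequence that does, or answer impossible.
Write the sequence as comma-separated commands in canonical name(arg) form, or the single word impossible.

extend(-1), extend(-1)

from: joint angles (θ0=90°, θ1=270°, e=2)
[1] after extend(-1): joint angles (θ0=90°, θ1=270°, e=1)
[2] after extend(-1): joint angles (θ0=90°, θ1=270°, e=0)
no rival 2-sequence matches.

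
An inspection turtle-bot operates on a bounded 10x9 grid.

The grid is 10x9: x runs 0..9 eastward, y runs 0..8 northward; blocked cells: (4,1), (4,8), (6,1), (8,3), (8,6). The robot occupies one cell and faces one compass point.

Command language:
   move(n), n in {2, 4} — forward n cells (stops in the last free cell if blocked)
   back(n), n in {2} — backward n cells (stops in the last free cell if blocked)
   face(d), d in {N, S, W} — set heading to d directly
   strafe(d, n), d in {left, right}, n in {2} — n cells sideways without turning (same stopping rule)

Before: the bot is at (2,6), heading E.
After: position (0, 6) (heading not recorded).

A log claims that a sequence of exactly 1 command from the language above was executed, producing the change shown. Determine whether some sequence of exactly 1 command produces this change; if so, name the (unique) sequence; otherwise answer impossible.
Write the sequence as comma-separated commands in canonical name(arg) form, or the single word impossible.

start: at (2,6), heading E
t=1 back(2) ⇒ at (0,6), heading E
uniquely the one of 8 1-step routes that fits.

back(2)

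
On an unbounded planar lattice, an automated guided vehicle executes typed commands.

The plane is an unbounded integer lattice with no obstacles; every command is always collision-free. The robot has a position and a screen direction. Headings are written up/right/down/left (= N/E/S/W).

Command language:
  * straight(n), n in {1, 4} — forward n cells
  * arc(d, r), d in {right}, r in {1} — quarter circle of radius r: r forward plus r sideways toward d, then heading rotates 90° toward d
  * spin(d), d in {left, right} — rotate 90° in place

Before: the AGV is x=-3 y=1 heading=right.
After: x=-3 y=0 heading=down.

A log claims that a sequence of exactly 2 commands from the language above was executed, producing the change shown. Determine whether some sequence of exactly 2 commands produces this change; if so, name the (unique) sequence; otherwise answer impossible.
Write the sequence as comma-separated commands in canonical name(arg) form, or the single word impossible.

spin(right), straight(1)

key: position moved to (-3,0) AND the heading swung to S — translation plus rotation needed
begin: x=-3 y=1 heading=right
[1] after spin(right): x=-3 y=1 heading=down
[2] after straight(1): x=-3 y=0 heading=down
uniquely the one of 25 2-step routes that fits.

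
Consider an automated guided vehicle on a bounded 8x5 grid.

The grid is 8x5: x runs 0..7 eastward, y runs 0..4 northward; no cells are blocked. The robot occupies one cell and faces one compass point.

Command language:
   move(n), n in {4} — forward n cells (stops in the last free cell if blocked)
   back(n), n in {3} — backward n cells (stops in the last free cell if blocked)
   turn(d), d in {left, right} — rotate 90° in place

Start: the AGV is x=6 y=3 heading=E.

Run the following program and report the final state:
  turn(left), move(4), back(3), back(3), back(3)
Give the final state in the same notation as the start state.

begin: x=6 y=3 heading=E
1. turn(left) → x=6 y=3 heading=N
2. move(4) → x=6 y=4 heading=N
3. back(3) → x=6 y=1 heading=N
4. back(3) → x=6 y=0 heading=N
5. back(3) → x=6 y=0 heading=N

x=6 y=0 heading=N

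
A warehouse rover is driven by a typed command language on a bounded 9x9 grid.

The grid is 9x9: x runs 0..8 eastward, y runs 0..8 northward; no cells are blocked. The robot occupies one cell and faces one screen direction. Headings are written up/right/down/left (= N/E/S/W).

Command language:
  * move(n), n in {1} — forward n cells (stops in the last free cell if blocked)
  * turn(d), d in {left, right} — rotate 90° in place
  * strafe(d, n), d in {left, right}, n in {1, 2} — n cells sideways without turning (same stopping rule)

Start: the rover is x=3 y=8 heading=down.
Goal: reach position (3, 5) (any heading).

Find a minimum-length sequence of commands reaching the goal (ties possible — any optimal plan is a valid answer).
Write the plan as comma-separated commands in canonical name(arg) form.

begin: x=3 y=8 heading=down
step 1 (turn(right)): x=3 y=8 heading=left
step 2 (strafe(left, 1)): x=3 y=7 heading=left
step 3 (strafe(left, 2)): x=3 y=5 heading=left
nothing shorter than 3 reaches the goal.

turn(right), strafe(left, 1), strafe(left, 2)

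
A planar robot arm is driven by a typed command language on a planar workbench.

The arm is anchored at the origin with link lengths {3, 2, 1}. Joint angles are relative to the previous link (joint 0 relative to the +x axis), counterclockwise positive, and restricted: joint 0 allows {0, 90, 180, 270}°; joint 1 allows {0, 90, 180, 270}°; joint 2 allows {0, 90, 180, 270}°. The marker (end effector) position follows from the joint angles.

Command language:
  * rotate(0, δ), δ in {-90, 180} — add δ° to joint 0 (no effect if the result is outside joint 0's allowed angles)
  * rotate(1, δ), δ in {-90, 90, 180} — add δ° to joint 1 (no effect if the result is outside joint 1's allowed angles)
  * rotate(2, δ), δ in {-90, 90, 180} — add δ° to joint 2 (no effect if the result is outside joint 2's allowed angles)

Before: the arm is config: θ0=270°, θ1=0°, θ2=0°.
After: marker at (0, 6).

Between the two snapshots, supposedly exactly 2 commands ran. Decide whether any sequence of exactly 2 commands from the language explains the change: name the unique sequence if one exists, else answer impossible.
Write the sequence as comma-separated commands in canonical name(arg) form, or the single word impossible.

initial: config: θ0=270°, θ1=0°, θ2=0°
[1] after rotate(0, -90): config: θ0=180°, θ1=0°, θ2=0°
[2] after rotate(0, -90): config: θ0=90°, θ1=0°, θ2=0°
no rival 2-sequence matches.

rotate(0, -90), rotate(0, -90)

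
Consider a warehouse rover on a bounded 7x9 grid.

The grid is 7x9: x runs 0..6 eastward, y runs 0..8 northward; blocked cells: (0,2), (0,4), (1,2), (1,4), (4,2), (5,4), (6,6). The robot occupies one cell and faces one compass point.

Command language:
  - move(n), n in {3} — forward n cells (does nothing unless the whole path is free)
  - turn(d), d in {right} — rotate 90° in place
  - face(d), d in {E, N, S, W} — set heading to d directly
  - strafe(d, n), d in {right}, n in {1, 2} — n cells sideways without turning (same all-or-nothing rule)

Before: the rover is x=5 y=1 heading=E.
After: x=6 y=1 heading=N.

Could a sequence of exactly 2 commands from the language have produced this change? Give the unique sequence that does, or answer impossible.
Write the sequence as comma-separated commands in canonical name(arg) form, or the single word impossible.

key: order matters: swapping face(N) and strafe(right, 1) lands elsewhere
start: x=5 y=1 heading=E
t=1 face(N) ⇒ x=5 y=1 heading=N
t=2 strafe(right, 1) ⇒ x=6 y=1 heading=N
no rival 2-sequence matches.

face(N), strafe(right, 1)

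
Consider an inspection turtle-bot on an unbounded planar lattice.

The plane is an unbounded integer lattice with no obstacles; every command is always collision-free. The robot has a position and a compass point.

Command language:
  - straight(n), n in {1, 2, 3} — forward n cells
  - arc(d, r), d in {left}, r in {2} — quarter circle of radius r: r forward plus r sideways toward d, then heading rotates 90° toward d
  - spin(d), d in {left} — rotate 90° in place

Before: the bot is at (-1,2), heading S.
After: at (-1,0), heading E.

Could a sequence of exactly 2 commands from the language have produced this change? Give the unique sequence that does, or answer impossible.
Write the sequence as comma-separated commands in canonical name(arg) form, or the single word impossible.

key: position moved to (-1,0) AND the heading swung to E — translation plus rotation needed
t0: at (-1,2), heading S
step 1 (straight(2)): at (-1,0), heading S
step 2 (spin(left)): at (-1,0), heading E
no rival 2-sequence matches.

straight(2), spin(left)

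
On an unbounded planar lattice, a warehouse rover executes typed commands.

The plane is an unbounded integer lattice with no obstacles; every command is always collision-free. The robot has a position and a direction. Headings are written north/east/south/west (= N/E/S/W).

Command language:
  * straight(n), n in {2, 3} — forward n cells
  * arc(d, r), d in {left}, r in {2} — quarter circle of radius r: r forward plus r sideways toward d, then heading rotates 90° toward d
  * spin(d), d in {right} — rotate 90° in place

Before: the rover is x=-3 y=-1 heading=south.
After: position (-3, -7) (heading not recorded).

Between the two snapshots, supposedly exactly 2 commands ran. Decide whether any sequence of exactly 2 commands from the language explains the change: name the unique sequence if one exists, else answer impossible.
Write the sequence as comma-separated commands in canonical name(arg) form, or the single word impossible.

straight(3), straight(3)

from: x=-3 y=-1 heading=south
t=1 straight(3) ⇒ x=-3 y=-4 heading=south
t=2 straight(3) ⇒ x=-3 y=-7 heading=south
all 16 alternatives checked — unique.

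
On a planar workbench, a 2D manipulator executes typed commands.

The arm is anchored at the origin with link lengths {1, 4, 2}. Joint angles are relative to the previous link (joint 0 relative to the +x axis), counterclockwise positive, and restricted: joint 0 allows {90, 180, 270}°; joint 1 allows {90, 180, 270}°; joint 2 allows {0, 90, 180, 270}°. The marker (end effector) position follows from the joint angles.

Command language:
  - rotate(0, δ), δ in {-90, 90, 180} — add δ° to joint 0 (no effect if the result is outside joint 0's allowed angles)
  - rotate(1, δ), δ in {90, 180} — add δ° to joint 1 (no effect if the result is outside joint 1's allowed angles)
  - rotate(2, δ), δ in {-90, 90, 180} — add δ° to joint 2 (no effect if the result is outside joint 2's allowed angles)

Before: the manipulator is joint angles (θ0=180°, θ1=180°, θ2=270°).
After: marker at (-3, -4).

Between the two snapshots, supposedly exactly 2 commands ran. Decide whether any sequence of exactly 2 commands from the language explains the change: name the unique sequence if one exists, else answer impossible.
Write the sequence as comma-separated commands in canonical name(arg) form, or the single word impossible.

key: order matters: swapping rotate(1, 90) and rotate(1, 180) lands elsewhere
t0: joint angles (θ0=180°, θ1=180°, θ2=270°)
1. rotate(1, 90) → joint angles (θ0=180°, θ1=270°, θ2=270°)
2. rotate(1, 180) → joint angles (θ0=180°, θ1=90°, θ2=270°)
all 64 alternatives checked — unique.

rotate(1, 90), rotate(1, 180)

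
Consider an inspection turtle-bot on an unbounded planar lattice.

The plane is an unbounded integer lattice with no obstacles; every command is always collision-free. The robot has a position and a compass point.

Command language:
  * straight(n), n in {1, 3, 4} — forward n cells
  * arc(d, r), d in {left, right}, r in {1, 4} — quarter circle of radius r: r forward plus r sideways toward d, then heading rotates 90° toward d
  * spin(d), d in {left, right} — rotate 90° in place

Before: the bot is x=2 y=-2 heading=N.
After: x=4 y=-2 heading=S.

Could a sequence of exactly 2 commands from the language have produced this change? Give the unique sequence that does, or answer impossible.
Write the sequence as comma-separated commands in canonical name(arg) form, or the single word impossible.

key: cell and facing (now S) both changed — the 2 commands mix motion and turning
initial: x=2 y=-2 heading=N
step 1 (arc(right, 1)): x=3 y=-1 heading=E
step 2 (arc(right, 1)): x=4 y=-2 heading=S
no rival 2-sequence matches.

arc(right, 1), arc(right, 1)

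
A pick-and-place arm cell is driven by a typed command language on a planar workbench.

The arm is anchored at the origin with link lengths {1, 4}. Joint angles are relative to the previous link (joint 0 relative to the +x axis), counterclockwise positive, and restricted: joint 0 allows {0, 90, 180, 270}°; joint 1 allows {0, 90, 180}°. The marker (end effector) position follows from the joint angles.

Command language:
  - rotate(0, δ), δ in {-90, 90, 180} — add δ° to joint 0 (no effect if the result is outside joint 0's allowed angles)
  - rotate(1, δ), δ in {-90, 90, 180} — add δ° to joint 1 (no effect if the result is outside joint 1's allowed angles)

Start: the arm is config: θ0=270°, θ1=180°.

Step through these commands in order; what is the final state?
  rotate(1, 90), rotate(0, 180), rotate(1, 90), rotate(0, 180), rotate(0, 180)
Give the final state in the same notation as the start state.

config: θ0=90°, θ1=180°

start: config: θ0=270°, θ1=180°
1. rotate(1, 90) → config: θ0=270°, θ1=180°
2. rotate(0, 180) → config: θ0=90°, θ1=180°
3. rotate(1, 90) → config: θ0=90°, θ1=180°
4. rotate(0, 180) → config: θ0=270°, θ1=180°
5. rotate(0, 180) → config: θ0=90°, θ1=180°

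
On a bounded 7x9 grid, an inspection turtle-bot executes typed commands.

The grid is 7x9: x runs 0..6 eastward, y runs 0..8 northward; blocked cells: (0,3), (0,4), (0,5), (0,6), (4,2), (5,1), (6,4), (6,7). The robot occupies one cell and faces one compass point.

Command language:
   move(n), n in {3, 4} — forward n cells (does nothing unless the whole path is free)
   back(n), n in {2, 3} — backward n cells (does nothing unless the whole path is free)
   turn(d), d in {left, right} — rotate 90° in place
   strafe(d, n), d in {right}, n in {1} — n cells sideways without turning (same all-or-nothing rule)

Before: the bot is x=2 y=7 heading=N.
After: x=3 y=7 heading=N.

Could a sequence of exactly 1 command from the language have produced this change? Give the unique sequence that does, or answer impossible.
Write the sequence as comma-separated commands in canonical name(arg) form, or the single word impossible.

strafe(right, 1)

key: heading stays N — the single command does not turn
from: x=2 y=7 heading=N
step 1 (strafe(right, 1)): x=3 y=7 heading=N
no rival 1-sequence matches.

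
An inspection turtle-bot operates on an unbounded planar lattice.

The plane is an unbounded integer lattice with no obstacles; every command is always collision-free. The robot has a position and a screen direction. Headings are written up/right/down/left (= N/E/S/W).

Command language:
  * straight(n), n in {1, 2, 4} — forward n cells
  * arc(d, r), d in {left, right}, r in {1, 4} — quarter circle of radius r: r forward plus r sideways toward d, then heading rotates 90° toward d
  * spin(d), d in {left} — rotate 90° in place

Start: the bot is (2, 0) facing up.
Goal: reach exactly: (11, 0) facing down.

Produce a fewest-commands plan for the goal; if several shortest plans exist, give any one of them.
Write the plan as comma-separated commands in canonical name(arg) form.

initial: (2, 0) facing up
1. arc(right, 4) → (6, 4) facing right
2. straight(1) → (7, 4) facing right
3. arc(right, 4) → (11, 0) facing down
nothing shorter than 3 reaches the goal.

arc(right, 4), straight(1), arc(right, 4)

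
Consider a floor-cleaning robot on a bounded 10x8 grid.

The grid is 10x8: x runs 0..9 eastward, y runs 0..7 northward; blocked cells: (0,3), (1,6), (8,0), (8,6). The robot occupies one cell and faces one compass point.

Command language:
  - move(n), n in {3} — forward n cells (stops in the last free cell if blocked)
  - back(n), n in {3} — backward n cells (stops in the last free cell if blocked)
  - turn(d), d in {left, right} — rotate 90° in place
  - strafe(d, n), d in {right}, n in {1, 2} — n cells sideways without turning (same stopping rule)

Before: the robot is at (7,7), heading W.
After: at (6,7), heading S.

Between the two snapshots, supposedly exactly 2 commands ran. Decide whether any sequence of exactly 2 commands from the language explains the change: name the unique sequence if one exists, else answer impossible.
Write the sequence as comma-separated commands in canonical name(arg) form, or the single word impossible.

turn(left), strafe(right, 1)

key: position moved to (6,7) AND the heading swung to S — translation plus rotation needed
begin: at (7,7), heading W
step 1 (turn(left)): at (7,7), heading S
step 2 (strafe(right, 1)): at (6,7), heading S
uniquely the one of 36 2-step routes that fits.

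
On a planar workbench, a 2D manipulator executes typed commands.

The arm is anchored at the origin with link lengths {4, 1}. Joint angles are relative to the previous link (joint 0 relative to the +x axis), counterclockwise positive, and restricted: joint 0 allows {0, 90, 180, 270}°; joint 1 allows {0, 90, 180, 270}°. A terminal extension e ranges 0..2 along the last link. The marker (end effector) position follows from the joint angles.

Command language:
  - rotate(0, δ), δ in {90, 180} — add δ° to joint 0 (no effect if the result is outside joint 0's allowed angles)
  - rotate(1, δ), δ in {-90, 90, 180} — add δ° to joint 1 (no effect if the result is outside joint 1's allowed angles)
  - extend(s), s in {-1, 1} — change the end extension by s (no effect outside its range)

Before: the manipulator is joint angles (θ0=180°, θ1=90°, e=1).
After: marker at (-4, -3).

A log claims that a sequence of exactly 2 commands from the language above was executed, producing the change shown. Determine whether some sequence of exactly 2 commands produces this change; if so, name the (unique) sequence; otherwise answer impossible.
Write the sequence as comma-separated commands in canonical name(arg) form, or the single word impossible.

begin: joint angles (θ0=180°, θ1=90°, e=1)
1. extend(1) → joint angles (θ0=180°, θ1=90°, e=2)
2. extend(1) → joint angles (θ0=180°, θ1=90°, e=2)
no other 2-command option fits: unique.

extend(1), extend(1)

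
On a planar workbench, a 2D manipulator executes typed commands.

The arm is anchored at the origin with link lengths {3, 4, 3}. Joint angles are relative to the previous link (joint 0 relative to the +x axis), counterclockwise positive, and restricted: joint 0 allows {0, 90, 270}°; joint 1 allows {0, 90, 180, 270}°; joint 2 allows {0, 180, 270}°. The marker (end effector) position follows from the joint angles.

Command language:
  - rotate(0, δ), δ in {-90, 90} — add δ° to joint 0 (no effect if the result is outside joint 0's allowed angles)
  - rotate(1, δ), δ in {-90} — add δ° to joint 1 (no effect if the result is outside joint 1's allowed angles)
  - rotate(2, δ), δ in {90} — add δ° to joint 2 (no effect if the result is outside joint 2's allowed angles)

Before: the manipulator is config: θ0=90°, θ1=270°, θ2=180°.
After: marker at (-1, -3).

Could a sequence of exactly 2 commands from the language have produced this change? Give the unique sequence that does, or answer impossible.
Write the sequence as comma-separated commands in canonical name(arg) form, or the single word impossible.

rotate(0, -90), rotate(0, -90)

begin: config: θ0=90°, θ1=270°, θ2=180°
[1] after rotate(0, -90): config: θ0=0°, θ1=270°, θ2=180°
[2] after rotate(0, -90): config: θ0=270°, θ1=270°, θ2=180°
uniquely the one of 16 2-step routes that fits.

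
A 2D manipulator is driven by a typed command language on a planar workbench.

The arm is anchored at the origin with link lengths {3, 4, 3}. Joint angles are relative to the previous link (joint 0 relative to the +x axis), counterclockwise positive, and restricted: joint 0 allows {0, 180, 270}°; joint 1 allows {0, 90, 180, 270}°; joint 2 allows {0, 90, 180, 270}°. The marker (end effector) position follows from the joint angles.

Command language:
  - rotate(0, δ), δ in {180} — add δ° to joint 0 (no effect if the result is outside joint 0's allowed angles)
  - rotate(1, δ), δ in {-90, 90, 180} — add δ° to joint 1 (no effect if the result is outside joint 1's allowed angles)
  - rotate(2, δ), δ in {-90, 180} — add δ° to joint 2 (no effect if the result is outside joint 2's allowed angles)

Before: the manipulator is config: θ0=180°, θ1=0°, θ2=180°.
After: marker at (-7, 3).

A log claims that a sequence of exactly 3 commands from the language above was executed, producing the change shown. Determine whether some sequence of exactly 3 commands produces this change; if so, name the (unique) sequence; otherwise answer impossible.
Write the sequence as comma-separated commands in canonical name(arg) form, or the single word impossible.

from: config: θ0=180°, θ1=0°, θ2=180°
[1] after rotate(2, -90): config: θ0=180°, θ1=0°, θ2=90°
[2] after rotate(2, -90): config: θ0=180°, θ1=0°, θ2=0°
[3] after rotate(2, -90): config: θ0=180°, θ1=0°, θ2=270°
all 216 alternatives checked — unique.

rotate(2, -90), rotate(2, -90), rotate(2, -90)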